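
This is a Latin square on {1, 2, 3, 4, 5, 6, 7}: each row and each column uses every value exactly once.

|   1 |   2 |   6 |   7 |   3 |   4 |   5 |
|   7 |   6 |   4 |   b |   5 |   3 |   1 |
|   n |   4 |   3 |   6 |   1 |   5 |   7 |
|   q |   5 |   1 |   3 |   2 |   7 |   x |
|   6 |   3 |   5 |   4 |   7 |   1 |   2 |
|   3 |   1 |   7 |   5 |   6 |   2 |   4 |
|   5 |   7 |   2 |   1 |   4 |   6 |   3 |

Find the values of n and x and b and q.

n = 2, x = 6, b = 2, q = 4

At (row 3, col 1): row 3 already has {1, 3, 4, 5, 6, 7}, so the value is 2.
At (row 2, col 4): row 2 already has {1, 3, 4, 5, 6, 7}, so the value is 2.
For row 4, column 7: column 7 already has {1, 2, 3, 4, 5, 7}; that leaves 6.
Cell (4,1): row 4 already has {1, 2, 3, 5, 6, 7} → 4.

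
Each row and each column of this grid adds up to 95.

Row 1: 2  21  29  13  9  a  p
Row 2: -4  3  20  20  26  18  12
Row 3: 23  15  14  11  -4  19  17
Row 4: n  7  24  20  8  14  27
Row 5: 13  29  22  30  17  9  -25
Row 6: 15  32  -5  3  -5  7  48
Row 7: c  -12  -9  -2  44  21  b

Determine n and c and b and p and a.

The known cells in row 4 total 100, leaving 95 − 100 = -5 for the blank.
The known cells in column 6 total 88, leaving 95 − 88 = 7 for the blank.
The known cells in row 1 total 81, leaving 95 − 81 = 14 for the blank.
The known cells in column 1 total 44, leaving 95 − 44 = 51 for the blank.
The known cells in row 7 total 93, leaving 95 − 93 = 2 for the blank.

n = -5, c = 51, b = 2, p = 14, a = 7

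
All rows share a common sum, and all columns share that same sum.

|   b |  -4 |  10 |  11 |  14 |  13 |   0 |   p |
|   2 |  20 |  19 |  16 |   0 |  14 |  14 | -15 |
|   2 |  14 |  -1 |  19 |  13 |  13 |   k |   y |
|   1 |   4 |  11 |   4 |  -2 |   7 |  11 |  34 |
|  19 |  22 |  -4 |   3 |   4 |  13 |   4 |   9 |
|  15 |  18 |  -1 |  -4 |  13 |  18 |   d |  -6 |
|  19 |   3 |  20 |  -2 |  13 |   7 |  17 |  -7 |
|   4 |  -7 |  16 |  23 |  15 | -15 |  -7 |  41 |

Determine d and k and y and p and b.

Rows 2 and 4 both sum to 70, so that's the common total.
Column 1: 2 + 2 + 1 + 19 + 15 + 19 + 4 = 62, so its missing entry is 70 − 62 = 8.
Row 1: 8 − 4 + 10 + 11 + 14 + 13 + 0 = 52, so its missing entry is 70 − 52 = 18.
Column 8: 18 − 15 + 34 + 9 − 6 − 7 + 41 = 74, so its missing entry is 70 − 74 = -4.
Row 3: 2 + 14 − 1 + 19 + 13 + 13 − 4 = 56, so its missing entry is 70 − 56 = 14.
Row 6: 15 + 18 − 1 − 4 + 13 + 18 − 6 = 53, so its missing entry is 70 − 53 = 17.

d = 17, k = 14, y = -4, p = 18, b = 8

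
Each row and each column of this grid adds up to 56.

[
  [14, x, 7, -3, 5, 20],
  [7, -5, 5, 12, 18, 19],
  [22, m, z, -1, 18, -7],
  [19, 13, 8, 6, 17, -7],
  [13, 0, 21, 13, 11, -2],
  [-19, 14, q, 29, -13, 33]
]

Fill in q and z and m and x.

q = 12, z = 3, m = 21, x = 13

Row 1: 14 + 7 − 3 + 5 + 20 = 43, so its missing entry is 56 − 43 = 13.
Column 2: 13 − 5 + 13 + 0 + 14 = 35, so its missing entry is 56 − 35 = 21.
Row 3: 22 + 21 − 1 + 18 − 7 = 53, so its missing entry is 56 − 53 = 3.
Row 6: -19 + 14 + 29 − 13 + 33 = 44, so its missing entry is 56 − 44 = 12.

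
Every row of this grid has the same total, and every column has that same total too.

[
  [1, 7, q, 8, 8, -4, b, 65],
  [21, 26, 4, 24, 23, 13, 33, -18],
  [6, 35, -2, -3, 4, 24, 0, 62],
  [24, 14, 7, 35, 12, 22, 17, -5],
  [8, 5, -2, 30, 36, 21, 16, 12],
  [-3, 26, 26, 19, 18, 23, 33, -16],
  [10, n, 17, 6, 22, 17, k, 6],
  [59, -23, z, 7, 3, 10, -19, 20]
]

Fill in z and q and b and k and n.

z = 69, q = 7, b = 34, k = 12, n = 36

Rows 2 and 3 both sum to 126, so that's the common total.
The known cells in column 2 total 90, leaving 126 − 90 = 36 for the blank.
The known cells in row 8 total 57, leaving 126 − 57 = 69 for the blank.
The known cells in column 3 total 119, leaving 126 − 119 = 7 for the blank.
The known cells in row 1 total 92, leaving 126 − 92 = 34 for the blank.
The known cells in row 7 total 114, leaving 126 − 114 = 12 for the blank.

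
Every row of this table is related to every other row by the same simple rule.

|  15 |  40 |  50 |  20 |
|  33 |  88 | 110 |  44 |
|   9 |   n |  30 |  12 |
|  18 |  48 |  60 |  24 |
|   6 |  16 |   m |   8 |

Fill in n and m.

n = 24, m = 20

Each row is a constant multiple of every other row — this is a multiplication table with the headers hidden.
Row 3 is 12/20 = 3/5 times row 1, so its entry in column 2 is 40 × 3/5 = 24.
Row 5 is 8/20 = 2/5 times row 1, so its entry in column 3 is 50 × 2/5 = 20.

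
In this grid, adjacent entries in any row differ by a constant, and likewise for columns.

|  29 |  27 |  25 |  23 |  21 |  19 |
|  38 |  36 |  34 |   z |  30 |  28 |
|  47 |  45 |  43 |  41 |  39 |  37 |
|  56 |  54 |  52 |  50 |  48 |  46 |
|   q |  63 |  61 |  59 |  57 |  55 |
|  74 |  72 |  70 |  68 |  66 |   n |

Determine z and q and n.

Along each row the entries change by -2 per step; down each column they change by 9.
Row 2: from 38 at column 1, stepping by -2 to column 4 gives 32.
Row 5: from 63 at column 2, stepping by -2 to column 1 gives 65.
Row 6: from 74 at column 1, stepping by -2 to column 6 gives 64.

z = 32, q = 65, n = 64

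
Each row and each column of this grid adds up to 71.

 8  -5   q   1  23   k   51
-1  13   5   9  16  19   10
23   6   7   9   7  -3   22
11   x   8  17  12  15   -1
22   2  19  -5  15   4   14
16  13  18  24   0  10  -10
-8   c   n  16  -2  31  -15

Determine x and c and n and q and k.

Row 4 has 11 + 8 + 17 + 12 + 15 − 1 = 62; the blank must be 71 − 62 = 9.
Column 2 has -5 + 13 + 6 + 9 + 2 + 13 = 38; the blank must be 71 − 38 = 33.
Row 7 has -8 + 33 + 16 − 2 + 31 − 15 = 55; the blank must be 71 − 55 = 16.
Column 3 has 5 + 7 + 8 + 19 + 18 + 16 = 73; the blank must be 71 − 73 = -2.
Row 1 has 8 − 5 − 2 + 1 + 23 + 51 = 76; the blank must be 71 − 76 = -5.

x = 9, c = 33, n = 16, q = -2, k = -5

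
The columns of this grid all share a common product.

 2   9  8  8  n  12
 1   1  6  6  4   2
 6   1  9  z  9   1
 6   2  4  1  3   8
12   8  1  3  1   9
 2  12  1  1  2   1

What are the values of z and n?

z = 12, n = 8

Columns 1 and 2 each multiply to 1728, so every column has product 1728.
Column 4: 8×6×1×3×1 = 144, so the missing entry is 1728 ÷ 144 = 12.
Column 5: 4×9×3×1×2 = 216, so the missing entry is 1728 ÷ 216 = 8.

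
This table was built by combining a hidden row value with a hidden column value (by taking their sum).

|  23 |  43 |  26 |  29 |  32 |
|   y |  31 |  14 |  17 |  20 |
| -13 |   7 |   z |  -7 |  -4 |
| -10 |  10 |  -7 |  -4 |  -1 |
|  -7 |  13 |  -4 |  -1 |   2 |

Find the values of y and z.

The difference between any two rows is the same in every column — this is an addition table with the headers hidden.
Row 2 minus row 1 is 31 − 43 = -12, so its entry in column 1 is 23 + (-12) = 11.
Row 3 minus row 1 is 7 − 43 = -36, so its entry in column 3 is 26 + (-36) = -10.

y = 11, z = -10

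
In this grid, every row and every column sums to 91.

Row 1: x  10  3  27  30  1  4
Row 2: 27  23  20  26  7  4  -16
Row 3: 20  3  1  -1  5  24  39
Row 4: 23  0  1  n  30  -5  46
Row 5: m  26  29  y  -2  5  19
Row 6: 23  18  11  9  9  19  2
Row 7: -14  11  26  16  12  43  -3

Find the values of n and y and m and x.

n = -4, y = 18, m = -4, x = 16

The known cells in row 4 total 95, leaving 91 − 95 = -4 for the blank.
The known cells in row 1 total 75, leaving 91 − 75 = 16 for the blank.
The known cells in column 1 total 95, leaving 91 − 95 = -4 for the blank.
The known cells in row 5 total 73, leaving 91 − 73 = 18 for the blank.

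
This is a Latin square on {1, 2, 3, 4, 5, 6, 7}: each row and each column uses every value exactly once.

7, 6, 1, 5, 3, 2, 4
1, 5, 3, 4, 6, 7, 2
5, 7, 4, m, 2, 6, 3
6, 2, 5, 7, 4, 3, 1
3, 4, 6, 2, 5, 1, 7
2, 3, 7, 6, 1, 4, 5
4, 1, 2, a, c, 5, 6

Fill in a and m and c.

a = 3, m = 1, c = 7

Cell (3,4): row 3 already has {2, 3, 4, 5, 6, 7} → 1.
Cell (7,4): column 4 already has {1, 2, 4, 5, 6, 7} → 3.
At (row 7, col 5): row 7 already has {1, 2, 3, 4, 5, 6}, so the value is 7.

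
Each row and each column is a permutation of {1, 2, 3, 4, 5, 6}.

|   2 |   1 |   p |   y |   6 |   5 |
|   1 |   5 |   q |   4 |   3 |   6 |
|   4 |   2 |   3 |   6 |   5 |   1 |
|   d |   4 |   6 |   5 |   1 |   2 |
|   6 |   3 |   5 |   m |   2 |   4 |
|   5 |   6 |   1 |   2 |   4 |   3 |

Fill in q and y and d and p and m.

Cell (2,3): row 2 already has {1, 3, 4, 5, 6} → 2.
Cell (5,4): row 5 already has {2, 3, 4, 5, 6} → 1.
At (row 1, col 4): column 4 already has {1, 2, 4, 5, 6}, so the value is 3.
For row 4, column 1: row 4 already has {1, 2, 4, 5, 6}; that leaves 3.
Cell (1,3): row 1 already has {1, 2, 3, 5, 6} → 4.

q = 2, y = 3, d = 3, p = 4, m = 1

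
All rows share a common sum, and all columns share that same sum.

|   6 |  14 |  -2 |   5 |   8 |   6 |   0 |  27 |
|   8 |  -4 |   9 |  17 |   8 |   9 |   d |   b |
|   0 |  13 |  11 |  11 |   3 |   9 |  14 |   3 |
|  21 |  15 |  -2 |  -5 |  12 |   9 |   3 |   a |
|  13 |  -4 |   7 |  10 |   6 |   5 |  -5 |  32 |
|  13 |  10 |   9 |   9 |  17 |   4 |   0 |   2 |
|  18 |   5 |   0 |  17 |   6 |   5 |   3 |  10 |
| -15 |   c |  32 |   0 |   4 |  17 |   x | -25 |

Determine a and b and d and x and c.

a = 11, b = 4, d = 13, x = 36, c = 15

Rows 1 and 3 both sum to 64, so that's the common total.
The known cells in column 2 total 49, leaving 64 − 49 = 15 for the blank.
The known cells in row 4 total 53, leaving 64 − 53 = 11 for the blank.
The known cells in column 8 total 60, leaving 64 − 60 = 4 for the blank.
The known cells in row 8 total 28, leaving 64 − 28 = 36 for the blank.
The known cells in row 2 total 51, leaving 64 − 51 = 13 for the blank.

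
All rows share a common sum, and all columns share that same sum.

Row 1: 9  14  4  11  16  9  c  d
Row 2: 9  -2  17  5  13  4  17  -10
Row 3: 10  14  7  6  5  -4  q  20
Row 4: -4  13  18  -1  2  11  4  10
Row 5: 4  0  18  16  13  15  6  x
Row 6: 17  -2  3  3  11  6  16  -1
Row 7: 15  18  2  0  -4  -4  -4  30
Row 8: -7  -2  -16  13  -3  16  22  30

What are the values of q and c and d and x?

q = -5, c = -3, d = -7, x = -19

Rows 2 and 4 both sum to 53, so that's the common total.
Row 3 has 10 + 14 + 7 + 6 + 5 − 4 + 20 = 58; the blank must be 53 − 58 = -5.
Row 5 has 4 + 0 + 18 + 16 + 13 + 15 + 6 = 72; the blank must be 53 − 72 = -19.
Column 8 has -10 + 20 + 10 − 19 − 1 + 30 + 30 = 60; the blank must be 53 − 60 = -7.
Row 1 has 9 + 14 + 4 + 11 + 16 + 9 − 7 = 56; the blank must be 53 − 56 = -3.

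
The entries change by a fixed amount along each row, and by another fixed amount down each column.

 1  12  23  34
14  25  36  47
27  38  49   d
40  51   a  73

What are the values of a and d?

Along each row the entries change by 11 per step; down each column they change by 13.
Row 4: from 40 at column 1, stepping by 11 to column 3 gives 62.
Row 3: from 27 at column 1, stepping by 11 to column 4 gives 60.

a = 62, d = 60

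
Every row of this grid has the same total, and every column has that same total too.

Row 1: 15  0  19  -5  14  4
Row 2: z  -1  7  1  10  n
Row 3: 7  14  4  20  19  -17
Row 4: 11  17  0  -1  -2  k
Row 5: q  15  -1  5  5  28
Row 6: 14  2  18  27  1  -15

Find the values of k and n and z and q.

k = 22, n = 25, z = 5, q = -5

Rows 1 and 3 both sum to 47, so that's the common total.
The known cells in row 5 total 52, leaving 47 − 52 = -5 for the blank.
The known cells in column 1 total 42, leaving 47 − 42 = 5 for the blank.
The known cells in row 4 total 25, leaving 47 − 25 = 22 for the blank.
The known cells in row 2 total 22, leaving 47 − 22 = 25 for the blank.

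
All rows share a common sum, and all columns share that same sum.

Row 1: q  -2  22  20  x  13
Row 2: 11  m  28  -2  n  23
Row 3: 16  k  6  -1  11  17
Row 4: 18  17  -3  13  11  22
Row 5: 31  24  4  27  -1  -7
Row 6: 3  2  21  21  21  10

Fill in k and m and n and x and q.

k = 29, m = 8, n = 10, x = 26, q = -1

Rows 4 and 5 both sum to 78, so that's the common total.
Row 3 has 16 + 6 − 1 + 11 + 17 = 49; the blank must be 78 − 49 = 29.
Column 1 has 11 + 16 + 18 + 31 + 3 = 79; the blank must be 78 − 79 = -1.
Row 1 has -1 − 2 + 22 + 20 + 13 = 52; the blank must be 78 − 52 = 26.
Column 2 has -2 + 29 + 17 + 24 + 2 = 70; the blank must be 78 − 70 = 8.
Row 2 has 11 + 8 + 28 − 2 + 23 = 68; the blank must be 78 − 68 = 10.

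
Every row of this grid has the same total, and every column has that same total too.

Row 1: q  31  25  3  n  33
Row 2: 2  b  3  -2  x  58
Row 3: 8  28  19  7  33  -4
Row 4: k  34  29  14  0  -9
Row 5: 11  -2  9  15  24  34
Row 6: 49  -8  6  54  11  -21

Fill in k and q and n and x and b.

Rows 3 and 5 both sum to 91, so that's the common total.
The known cells in column 2 total 83, leaving 91 − 83 = 8 for the blank.
The known cells in row 2 total 69, leaving 91 − 69 = 22 for the blank.
The known cells in column 5 total 90, leaving 91 − 90 = 1 for the blank.
The known cells in row 1 total 93, leaving 91 − 93 = -2 for the blank.
The known cells in row 4 total 68, leaving 91 − 68 = 23 for the blank.

k = 23, q = -2, n = 1, x = 22, b = 8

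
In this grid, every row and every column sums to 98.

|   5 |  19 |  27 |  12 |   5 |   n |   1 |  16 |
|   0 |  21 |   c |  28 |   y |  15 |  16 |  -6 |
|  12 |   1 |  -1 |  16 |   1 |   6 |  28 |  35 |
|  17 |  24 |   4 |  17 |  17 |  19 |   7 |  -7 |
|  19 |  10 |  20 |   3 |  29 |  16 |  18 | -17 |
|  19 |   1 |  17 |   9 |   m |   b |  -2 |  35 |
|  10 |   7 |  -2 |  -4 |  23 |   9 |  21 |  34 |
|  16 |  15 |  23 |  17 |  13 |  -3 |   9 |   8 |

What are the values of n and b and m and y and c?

Column 3 has 27 − 1 + 4 + 20 + 17 − 2 + 23 = 88; the blank must be 98 − 88 = 10.
Row 2 has 0 + 21 + 10 + 28 + 15 + 16 − 6 = 84; the blank must be 98 − 84 = 14.
Column 5 has 5 + 14 + 1 + 17 + 29 + 23 + 13 = 102; the blank must be 98 − 102 = -4.
Row 6 has 19 + 1 + 17 + 9 − 4 − 2 + 35 = 75; the blank must be 98 − 75 = 23.
Row 1 has 5 + 19 + 27 + 12 + 5 + 1 + 16 = 85; the blank must be 98 − 85 = 13.

n = 13, b = 23, m = -4, y = 14, c = 10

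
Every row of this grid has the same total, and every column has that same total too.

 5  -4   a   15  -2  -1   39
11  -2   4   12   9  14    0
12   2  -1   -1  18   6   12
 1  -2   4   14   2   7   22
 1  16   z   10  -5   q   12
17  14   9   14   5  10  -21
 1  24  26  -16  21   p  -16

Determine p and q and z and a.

p = 8, q = 4, z = 10, a = -4

Rows 2 and 3 both sum to 48, so that's the common total.
Row 7: 1 + 24 + 26 − 16 + 21 − 16 = 40, so its missing entry is 48 − 40 = 8.
Column 6: -1 + 14 + 6 + 7 + 10 + 8 = 44, so its missing entry is 48 − 44 = 4.
Row 5: 1 + 16 + 10 − 5 + 4 + 12 = 38, so its missing entry is 48 − 38 = 10.
Row 1: 5 − 4 + 15 − 2 − 1 + 39 = 52, so its missing entry is 48 − 52 = -4.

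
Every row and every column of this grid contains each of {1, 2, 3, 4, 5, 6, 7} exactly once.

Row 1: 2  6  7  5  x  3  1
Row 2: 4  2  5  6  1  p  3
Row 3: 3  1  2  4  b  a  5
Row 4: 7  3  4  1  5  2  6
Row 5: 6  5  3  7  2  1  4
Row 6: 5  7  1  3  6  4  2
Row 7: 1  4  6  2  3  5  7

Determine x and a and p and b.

x = 4, a = 6, p = 7, b = 7

At (row 1, col 5): row 1 already has {1, 2, 3, 5, 6, 7}, so the value is 4.
Cell (3,5): column 5 already has {1, 2, 3, 4, 5, 6} → 7.
Cell (3,6): row 3 already has {1, 2, 3, 4, 5, 7} → 6.
Cell (2,6): row 2 already has {1, 2, 3, 4, 5, 6} → 7.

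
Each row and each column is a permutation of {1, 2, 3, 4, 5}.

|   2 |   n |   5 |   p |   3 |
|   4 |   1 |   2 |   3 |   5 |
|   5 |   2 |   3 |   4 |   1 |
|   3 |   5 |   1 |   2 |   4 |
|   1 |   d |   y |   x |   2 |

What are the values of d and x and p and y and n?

For row 5, column 3: column 3 already has {1, 2, 3, 5}; that leaves 4.
For row 1, column 2: row 1 is missing {1, 4} and column 2 is missing {3, 4}; that leaves 4.
Cell (1,4): row 1 already has {2, 3, 4, 5} → 1.
Cell (5,4): column 4 already has {1, 2, 3, 4} → 5.
At (row 5, col 2): row 5 already has {1, 2, 4, 5}, so the value is 3.

d = 3, x = 5, p = 1, y = 4, n = 4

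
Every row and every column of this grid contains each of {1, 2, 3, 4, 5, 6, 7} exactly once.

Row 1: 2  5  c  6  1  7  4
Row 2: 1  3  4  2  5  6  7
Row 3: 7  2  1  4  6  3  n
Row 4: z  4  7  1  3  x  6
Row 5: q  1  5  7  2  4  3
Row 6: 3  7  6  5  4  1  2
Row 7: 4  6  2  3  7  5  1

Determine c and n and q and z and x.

c = 3, n = 5, q = 6, z = 5, x = 2

Cell (5,1): row 5 already has {1, 2, 3, 4, 5, 7} → 6.
For row 4, column 1: column 1 already has {1, 2, 3, 4, 6, 7}; that leaves 5.
At (row 1, col 3): row 1 already has {1, 2, 4, 5, 6, 7}, so the value is 3.
For row 3, column 7: row 3 already has {1, 2, 3, 4, 6, 7}; that leaves 5.
For row 4, column 6: row 4 already has {1, 3, 4, 5, 6, 7}; that leaves 2.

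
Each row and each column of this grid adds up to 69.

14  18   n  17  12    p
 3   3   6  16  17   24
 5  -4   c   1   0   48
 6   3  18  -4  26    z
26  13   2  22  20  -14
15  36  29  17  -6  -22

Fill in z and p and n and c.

z = 20, p = 13, n = -5, c = 19

Row 3: 5 − 4 + 1 + 0 + 48 = 50, so its missing entry is 69 − 50 = 19.
Column 3: 6 + 19 + 18 + 2 + 29 = 74, so its missing entry is 69 − 74 = -5.
Row 4: 6 + 3 + 18 − 4 + 26 = 49, so its missing entry is 69 − 49 = 20.
Row 1: 14 + 18 − 5 + 17 + 12 = 56, so its missing entry is 69 − 56 = 13.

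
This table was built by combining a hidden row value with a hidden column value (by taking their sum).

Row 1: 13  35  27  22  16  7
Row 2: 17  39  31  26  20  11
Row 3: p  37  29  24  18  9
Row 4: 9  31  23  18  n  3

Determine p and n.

The difference between any two rows is the same in every column — this is an addition table with the headers hidden.
Row 3 minus row 1 is 9 − 7 = 2, so its entry in column 1 is 13 + 2 = 15.
Row 4 minus row 1 is 3 − 7 = -4, so its entry in column 5 is 16 + (-4) = 12.

p = 15, n = 12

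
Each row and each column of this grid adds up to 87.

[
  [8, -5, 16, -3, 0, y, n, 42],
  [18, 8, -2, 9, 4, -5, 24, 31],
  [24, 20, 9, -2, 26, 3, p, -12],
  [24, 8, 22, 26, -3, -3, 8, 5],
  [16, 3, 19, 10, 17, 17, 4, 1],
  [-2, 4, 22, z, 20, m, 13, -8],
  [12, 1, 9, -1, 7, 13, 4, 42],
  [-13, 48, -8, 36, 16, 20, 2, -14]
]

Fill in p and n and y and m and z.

Row 3: 24 + 20 + 9 − 2 + 26 + 3 − 12 = 68, so its missing entry is 87 − 68 = 19.
Column 7: 24 + 19 + 8 + 4 + 13 + 4 + 2 = 74, so its missing entry is 87 − 74 = 13.
Row 1: 8 − 5 + 16 − 3 + 0 + 13 + 42 = 71, so its missing entry is 87 − 71 = 16.
Column 6: 16 − 5 + 3 − 3 + 17 + 13 + 20 = 61, so its missing entry is 87 − 61 = 26.
Row 6: -2 + 4 + 22 + 20 + 26 + 13 − 8 = 75, so its missing entry is 87 − 75 = 12.

p = 19, n = 13, y = 16, m = 26, z = 12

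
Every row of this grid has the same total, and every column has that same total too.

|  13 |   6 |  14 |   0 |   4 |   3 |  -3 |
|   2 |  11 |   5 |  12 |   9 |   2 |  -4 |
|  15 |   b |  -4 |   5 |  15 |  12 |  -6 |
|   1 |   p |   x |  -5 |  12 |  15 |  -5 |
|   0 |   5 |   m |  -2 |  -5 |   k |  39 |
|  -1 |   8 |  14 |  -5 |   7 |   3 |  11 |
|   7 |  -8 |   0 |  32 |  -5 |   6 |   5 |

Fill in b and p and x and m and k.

b = 0, p = 15, x = 4, m = 4, k = -4

Rows 1 and 2 both sum to 37, so that's the common total.
The known cells in row 3 total 37, leaving 37 − 37 = 0 for the blank.
The known cells in column 2 total 22, leaving 37 − 22 = 15 for the blank.
The known cells in column 6 total 41, leaving 37 − 41 = -4 for the blank.
The known cells in row 5 total 33, leaving 37 − 33 = 4 for the blank.
The known cells in row 4 total 33, leaving 37 − 33 = 4 for the blank.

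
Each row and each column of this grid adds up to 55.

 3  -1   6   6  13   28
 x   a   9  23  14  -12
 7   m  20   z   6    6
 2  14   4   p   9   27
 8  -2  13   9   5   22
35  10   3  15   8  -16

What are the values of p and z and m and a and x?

p = -1, z = 3, m = 13, a = 21, x = 0

Row 4: 2 + 14 + 4 + 9 + 27 = 56, so its missing entry is 55 − 56 = -1.
Column 4: 6 + 23 − 1 + 9 + 15 = 52, so its missing entry is 55 − 52 = 3.
Row 3: 7 + 20 + 3 + 6 + 6 = 42, so its missing entry is 55 − 42 = 13.
Column 2: -1 + 13 + 14 − 2 + 10 = 34, so its missing entry is 55 − 34 = 21.
Row 2: 21 + 9 + 23 + 14 − 12 = 55, so its missing entry is 55 − 55 = 0.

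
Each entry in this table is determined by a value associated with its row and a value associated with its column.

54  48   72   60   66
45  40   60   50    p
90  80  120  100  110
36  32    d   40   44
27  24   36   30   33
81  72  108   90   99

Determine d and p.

Each row is a constant multiple of every other row — this is a multiplication table with the headers hidden.
Row 4 is 36/54 = 2/3 times row 1, so its entry in column 3 is 72 × 2/3 = 48.
Row 2 is 45/54 = 5/6 times row 1, so its entry in column 5 is 66 × 5/6 = 55.

d = 48, p = 55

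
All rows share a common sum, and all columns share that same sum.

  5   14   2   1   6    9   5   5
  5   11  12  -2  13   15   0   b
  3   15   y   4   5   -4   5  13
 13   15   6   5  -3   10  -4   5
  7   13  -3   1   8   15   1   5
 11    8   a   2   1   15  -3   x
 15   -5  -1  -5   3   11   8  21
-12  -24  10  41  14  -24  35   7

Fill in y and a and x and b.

Rows 1 and 4 both sum to 47, so that's the common total.
The known cells in row 2 total 54, leaving 47 − 54 = -7 for the blank.
The known cells in column 8 total 49, leaving 47 − 49 = -2 for the blank.
The known cells in row 6 total 32, leaving 47 − 32 = 15 for the blank.
The known cells in row 3 total 41, leaving 47 − 41 = 6 for the blank.

y = 6, a = 15, x = -2, b = -7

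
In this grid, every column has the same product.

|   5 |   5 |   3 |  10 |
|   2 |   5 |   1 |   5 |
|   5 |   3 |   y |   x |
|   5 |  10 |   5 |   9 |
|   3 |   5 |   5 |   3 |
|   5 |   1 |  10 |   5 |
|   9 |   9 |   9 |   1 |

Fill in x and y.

x = 5, y = 5

Columns 1 and 2 each multiply to 33750, so every column has product 33750.
Column 4: 10×5×9×3×5×1 = 6750, so the missing entry is 33750 ÷ 6750 = 5.
Column 3: 3×1×5×5×10×9 = 6750, so the missing entry is 33750 ÷ 6750 = 5.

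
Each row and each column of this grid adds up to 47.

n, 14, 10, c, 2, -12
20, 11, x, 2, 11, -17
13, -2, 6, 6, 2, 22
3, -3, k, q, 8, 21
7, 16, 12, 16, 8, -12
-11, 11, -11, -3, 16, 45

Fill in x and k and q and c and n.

x = 20, k = 10, q = 8, c = 18, n = 15

Row 2 has 20 + 11 + 2 + 11 − 17 = 27; the blank must be 47 − 27 = 20.
Column 1 has 20 + 13 + 3 + 7 − 11 = 32; the blank must be 47 − 32 = 15.
Row 1 has 15 + 14 + 10 + 2 − 12 = 29; the blank must be 47 − 29 = 18.
Column 4 has 18 + 2 + 6 + 16 − 3 = 39; the blank must be 47 − 39 = 8.
Row 4 has 3 − 3 + 8 + 8 + 21 = 37; the blank must be 47 − 37 = 10.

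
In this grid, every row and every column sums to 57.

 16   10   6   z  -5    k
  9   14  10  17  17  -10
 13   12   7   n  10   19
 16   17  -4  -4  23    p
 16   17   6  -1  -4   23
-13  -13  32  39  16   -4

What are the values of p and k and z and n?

p = 9, k = 20, z = 10, n = -4

Row 3: 13 + 12 + 7 + 10 + 19 = 61, so its missing entry is 57 − 61 = -4.
Column 4: 17 − 4 − 4 − 1 + 39 = 47, so its missing entry is 57 − 47 = 10.
Row 4: 16 + 17 − 4 − 4 + 23 = 48, so its missing entry is 57 − 48 = 9.
Row 1: 16 + 10 + 6 + 10 − 5 = 37, so its missing entry is 57 − 37 = 20.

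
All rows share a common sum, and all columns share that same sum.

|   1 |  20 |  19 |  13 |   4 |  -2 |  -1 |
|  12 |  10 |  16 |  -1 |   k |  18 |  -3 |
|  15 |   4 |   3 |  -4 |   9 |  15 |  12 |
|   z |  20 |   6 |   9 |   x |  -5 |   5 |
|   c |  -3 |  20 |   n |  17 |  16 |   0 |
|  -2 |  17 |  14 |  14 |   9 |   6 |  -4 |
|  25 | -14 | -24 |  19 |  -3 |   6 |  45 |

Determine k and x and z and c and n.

Rows 1 and 3 both sum to 54, so that's the common total.
The known cells in column 4 total 50, leaving 54 − 50 = 4 for the blank.
The known cells in row 5 total 54, leaving 54 − 54 = 0 for the blank.
The known cells in row 2 total 52, leaving 54 − 52 = 2 for the blank.
The known cells in column 5 total 38, leaving 54 − 38 = 16 for the blank.
The known cells in row 4 total 51, leaving 54 − 51 = 3 for the blank.

k = 2, x = 16, z = 3, c = 0, n = 4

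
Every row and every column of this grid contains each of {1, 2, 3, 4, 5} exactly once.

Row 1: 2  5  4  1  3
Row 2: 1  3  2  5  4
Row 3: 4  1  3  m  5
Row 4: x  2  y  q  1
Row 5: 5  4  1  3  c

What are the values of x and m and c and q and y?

x = 3, m = 2, c = 2, q = 4, y = 5

For row 5, column 5: row 5 already has {1, 3, 4, 5}; that leaves 2.
For row 4, column 1: column 1 already has {1, 2, 4, 5}; that leaves 3.
At (row 3, col 4): row 3 already has {1, 3, 4, 5}, so the value is 2.
At (row 4, col 4): column 4 already has {1, 2, 3, 5}, so the value is 4.
At (row 4, col 3): row 4 already has {1, 2, 3, 4}, so the value is 5.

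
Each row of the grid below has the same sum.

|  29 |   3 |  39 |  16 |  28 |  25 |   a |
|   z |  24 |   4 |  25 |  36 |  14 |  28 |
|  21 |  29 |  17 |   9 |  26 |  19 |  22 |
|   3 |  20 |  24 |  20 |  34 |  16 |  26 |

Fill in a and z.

a = 3, z = 12

Row 3 sums to 143 and so does row 4; that's the common total.
In row 1 the known cells total 140, leaving 143 − 140 = 3.
In row 2 the known cells total 131, leaving 143 − 131 = 12.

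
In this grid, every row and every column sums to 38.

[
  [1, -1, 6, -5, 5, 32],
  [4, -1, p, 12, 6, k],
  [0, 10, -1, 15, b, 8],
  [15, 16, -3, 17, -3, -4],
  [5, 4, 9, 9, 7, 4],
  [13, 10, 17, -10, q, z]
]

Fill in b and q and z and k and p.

b = 6, q = 17, z = -9, k = 7, p = 10

Row 3 has 0 + 10 − 1 + 15 + 8 = 32; the blank must be 38 − 32 = 6.
Column 3 has 6 − 1 − 3 + 9 + 17 = 28; the blank must be 38 − 28 = 10.
Row 2 has 4 − 1 + 10 + 12 + 6 = 31; the blank must be 38 − 31 = 7.
Column 6 has 32 + 7 + 8 − 4 + 4 = 47; the blank must be 38 − 47 = -9.
Row 6 has 13 + 10 + 17 − 10 − 9 = 21; the blank must be 38 − 21 = 17.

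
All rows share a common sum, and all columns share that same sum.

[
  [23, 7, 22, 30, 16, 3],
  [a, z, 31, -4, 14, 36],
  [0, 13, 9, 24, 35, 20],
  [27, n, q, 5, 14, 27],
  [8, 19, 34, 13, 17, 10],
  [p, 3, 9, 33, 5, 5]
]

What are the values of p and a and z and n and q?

Rows 1 and 3 both sum to 101, so that's the common total.
Row 6: 3 + 9 + 33 + 5 + 5 = 55, so its missing entry is 101 − 55 = 46.
Column 1: 23 + 0 + 27 + 8 + 46 = 104, so its missing entry is 101 − 104 = -3.
Row 2: -3 + 31 − 4 + 14 + 36 = 74, so its missing entry is 101 − 74 = 27.
Column 2: 7 + 27 + 13 + 19 + 3 = 69, so its missing entry is 101 − 69 = 32.
Row 4: 27 + 32 + 5 + 14 + 27 = 105, so its missing entry is 101 − 105 = -4.

p = 46, a = -3, z = 27, n = 32, q = -4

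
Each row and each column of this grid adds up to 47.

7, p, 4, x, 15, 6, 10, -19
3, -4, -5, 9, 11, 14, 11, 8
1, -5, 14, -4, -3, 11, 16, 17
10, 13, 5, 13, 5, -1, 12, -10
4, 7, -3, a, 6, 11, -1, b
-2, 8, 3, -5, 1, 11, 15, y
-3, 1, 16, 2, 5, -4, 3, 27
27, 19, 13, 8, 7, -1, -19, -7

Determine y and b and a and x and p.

Column 2: -4 − 5 + 13 + 7 + 8 + 1 + 19 = 39, so its missing entry is 47 − 39 = 8.
Row 1: 7 + 8 + 4 + 15 + 6 + 10 − 19 = 31, so its missing entry is 47 − 31 = 16.
Column 4: 16 + 9 − 4 + 13 − 5 + 2 + 8 = 39, so its missing entry is 47 − 39 = 8.
Row 6: -2 + 8 + 3 − 5 + 1 + 11 + 15 = 31, so its missing entry is 47 − 31 = 16.
Row 5: 4 + 7 − 3 + 8 + 6 + 11 − 1 = 32, so its missing entry is 47 − 32 = 15.

y = 16, b = 15, a = 8, x = 16, p = 8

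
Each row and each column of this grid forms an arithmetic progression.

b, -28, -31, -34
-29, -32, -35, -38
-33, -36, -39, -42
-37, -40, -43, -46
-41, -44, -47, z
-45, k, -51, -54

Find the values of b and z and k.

Along each row the entries change by -3 per step; down each column they change by -4.
Row 1: from -28 at column 2, stepping by -3 to column 1 gives -25.
Row 5: from -41 at column 1, stepping by -3 to column 4 gives -50.
Row 6: from -45 at column 1, stepping by -3 to column 2 gives -48.

b = -25, z = -50, k = -48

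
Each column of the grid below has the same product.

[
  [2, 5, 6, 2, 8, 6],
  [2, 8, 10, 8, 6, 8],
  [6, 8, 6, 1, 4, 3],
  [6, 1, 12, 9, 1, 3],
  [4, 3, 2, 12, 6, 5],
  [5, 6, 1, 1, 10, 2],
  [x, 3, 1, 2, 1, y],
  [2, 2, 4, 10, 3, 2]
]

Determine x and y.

Columns 2 and 4 each multiply to 34560, so every column has product 34560.
Column 1: 2×2×6×6×4×5×2 = 5760, so the missing entry is 34560 ÷ 5760 = 6.
Column 6: 6×8×3×3×5×2×2 = 8640, so the missing entry is 34560 ÷ 8640 = 4.

x = 6, y = 4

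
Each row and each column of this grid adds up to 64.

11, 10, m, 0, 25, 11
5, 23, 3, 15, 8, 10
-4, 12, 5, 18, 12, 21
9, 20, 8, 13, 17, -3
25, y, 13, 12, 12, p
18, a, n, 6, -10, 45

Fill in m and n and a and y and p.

m = 7, n = 28, a = -23, y = 22, p = -20

The known cells in column 6 total 84, leaving 64 − 84 = -20 for the blank.
The known cells in row 1 total 57, leaving 64 − 57 = 7 for the blank.
The known cells in row 5 total 42, leaving 64 − 42 = 22 for the blank.
The known cells in column 2 total 87, leaving 64 − 87 = -23 for the blank.
The known cells in row 6 total 36, leaving 64 − 36 = 28 for the blank.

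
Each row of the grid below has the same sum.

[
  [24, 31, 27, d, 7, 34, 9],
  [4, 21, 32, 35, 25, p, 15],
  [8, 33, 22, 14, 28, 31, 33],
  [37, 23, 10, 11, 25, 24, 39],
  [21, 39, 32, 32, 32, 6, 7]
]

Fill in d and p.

The complete rows each total 169.
Row 1 is missing 169 − 132 = 37 (since 24 + 31 + 27 + 7 + 34 + 9 = 132).
Row 2 is missing 169 − 132 = 37 (since 4 + 21 + 32 + 35 + 25 + 15 = 132).

d = 37, p = 37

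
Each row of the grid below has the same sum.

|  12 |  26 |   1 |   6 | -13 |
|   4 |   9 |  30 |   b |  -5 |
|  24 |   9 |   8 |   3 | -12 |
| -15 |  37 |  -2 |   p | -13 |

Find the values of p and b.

The complete rows each total 32.
Row 4 is missing 32 − 7 = 25 (since -15 + 37 − 2 − 13 = 7).
Row 2 is missing 32 − 38 = -6 (since 4 + 9 + 30 − 5 = 38).

p = 25, b = -6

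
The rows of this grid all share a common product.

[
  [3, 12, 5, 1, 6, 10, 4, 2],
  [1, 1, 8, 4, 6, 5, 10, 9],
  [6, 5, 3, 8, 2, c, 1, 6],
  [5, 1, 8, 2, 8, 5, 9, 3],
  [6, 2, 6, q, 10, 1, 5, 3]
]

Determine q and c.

q = 8, c = 10

Rows 1 and 2 each multiply to 86400, so every row has product 86400.
Row 5: 6×2×6×10×1×5×3 = 10800, so the missing entry is 86400 ÷ 10800 = 8.
Row 3: 6×5×3×8×2×1×6 = 8640, so the missing entry is 86400 ÷ 8640 = 10.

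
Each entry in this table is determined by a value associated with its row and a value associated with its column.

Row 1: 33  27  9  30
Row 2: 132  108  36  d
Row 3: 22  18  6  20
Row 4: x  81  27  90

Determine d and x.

Each row is a constant multiple of every other row — this is a multiplication table with the headers hidden.
Row 2 is 108/27 = 4/1 times row 1, so its entry in column 4 is 30 × 4/1 = 120.
Row 4 is 81/27 = 3/1 times row 1, so its entry in column 1 is 33 × 3/1 = 99.

d = 120, x = 99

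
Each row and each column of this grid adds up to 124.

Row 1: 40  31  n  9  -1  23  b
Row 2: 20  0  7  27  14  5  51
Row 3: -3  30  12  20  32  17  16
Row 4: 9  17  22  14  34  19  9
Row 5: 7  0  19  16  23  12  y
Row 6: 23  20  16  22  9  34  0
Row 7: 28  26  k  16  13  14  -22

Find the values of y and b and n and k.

Row 5 has 7 + 0 + 19 + 16 + 23 + 12 = 77; the blank must be 124 − 77 = 47.
Row 7 has 28 + 26 + 16 + 13 + 14 − 22 = 75; the blank must be 124 − 75 = 49.
Column 3 has 7 + 12 + 22 + 19 + 16 + 49 = 125; the blank must be 124 − 125 = -1.
Row 1 has 40 + 31 − 1 + 9 − 1 + 23 = 101; the blank must be 124 − 101 = 23.

y = 47, b = 23, n = -1, k = 49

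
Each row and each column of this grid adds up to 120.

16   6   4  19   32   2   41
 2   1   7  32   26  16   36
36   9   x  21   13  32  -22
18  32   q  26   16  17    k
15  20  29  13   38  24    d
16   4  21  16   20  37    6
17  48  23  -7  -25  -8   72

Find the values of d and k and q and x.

Row 5 has 15 + 20 + 29 + 13 + 38 + 24 = 139; the blank must be 120 − 139 = -19.
Row 3 has 36 + 9 + 21 + 13 + 32 − 22 = 89; the blank must be 120 − 89 = 31.
Column 3 has 4 + 7 + 31 + 29 + 21 + 23 = 115; the blank must be 120 − 115 = 5.
Row 4 has 18 + 32 + 5 + 26 + 16 + 17 = 114; the blank must be 120 − 114 = 6.

d = -19, k = 6, q = 5, x = 31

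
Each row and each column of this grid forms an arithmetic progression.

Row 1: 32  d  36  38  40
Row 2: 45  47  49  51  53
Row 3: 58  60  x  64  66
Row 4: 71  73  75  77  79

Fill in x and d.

x = 62, d = 34

Along each row the entries change by 2 per step; down each column they change by 13.
Row 3: from 58 at column 1, stepping by 2 to column 3 gives 62.
Row 1: from 32 at column 1, stepping by 2 to column 2 gives 34.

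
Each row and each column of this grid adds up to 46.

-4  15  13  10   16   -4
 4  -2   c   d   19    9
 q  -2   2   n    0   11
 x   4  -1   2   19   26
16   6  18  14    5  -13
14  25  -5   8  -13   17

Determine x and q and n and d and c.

x = -4, q = 20, n = 15, d = -3, c = 19

The known cells in column 3 total 27, leaving 46 − 27 = 19 for the blank.
The known cells in row 4 total 50, leaving 46 − 50 = -4 for the blank.
The known cells in column 1 total 26, leaving 46 − 26 = 20 for the blank.
The known cells in row 3 total 31, leaving 46 − 31 = 15 for the blank.
The known cells in row 2 total 49, leaving 46 − 49 = -3 for the blank.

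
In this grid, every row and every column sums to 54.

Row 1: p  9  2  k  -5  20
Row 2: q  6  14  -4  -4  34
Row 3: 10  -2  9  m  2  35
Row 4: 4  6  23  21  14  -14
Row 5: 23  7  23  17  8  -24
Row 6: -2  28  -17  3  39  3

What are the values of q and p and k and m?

Row 2 has 6 + 14 − 4 − 4 + 34 = 46; the blank must be 54 − 46 = 8.
Row 3 has 10 − 2 + 9 + 2 + 35 = 54; the blank must be 54 − 54 = 0.
Column 4 has -4 + 0 + 21 + 17 + 3 = 37; the blank must be 54 − 37 = 17.
Row 1 has 9 + 2 + 17 − 5 + 20 = 43; the blank must be 54 − 43 = 11.

q = 8, p = 11, k = 17, m = 0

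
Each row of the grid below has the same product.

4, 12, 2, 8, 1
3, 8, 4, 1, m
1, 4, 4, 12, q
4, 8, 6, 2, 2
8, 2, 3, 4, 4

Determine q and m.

Rows 1 and 5 each multiply to 768, so every row has product 768.
Row 3: 1×4×4×12 = 192, so the missing entry is 768 ÷ 192 = 4.
Row 2: 3×8×4×1 = 96, so the missing entry is 768 ÷ 96 = 8.

q = 4, m = 8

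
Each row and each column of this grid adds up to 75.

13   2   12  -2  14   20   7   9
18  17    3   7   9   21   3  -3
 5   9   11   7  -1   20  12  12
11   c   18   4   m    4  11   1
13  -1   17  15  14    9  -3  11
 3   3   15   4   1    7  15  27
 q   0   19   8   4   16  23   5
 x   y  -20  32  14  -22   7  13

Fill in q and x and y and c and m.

Column 5 has 14 + 9 − 1 + 14 + 1 + 4 + 14 = 55; the blank must be 75 − 55 = 20.
Row 4 has 11 + 18 + 4 + 20 + 4 + 11 + 1 = 69; the blank must be 75 − 69 = 6.
Column 2 has 2 + 17 + 9 + 6 − 1 + 3 + 0 = 36; the blank must be 75 − 36 = 39.
Row 8 has 39 − 20 + 32 + 14 − 22 + 7 + 13 = 63; the blank must be 75 − 63 = 12.
Row 7 has 0 + 19 + 8 + 4 + 16 + 23 + 5 = 75; the blank must be 75 − 75 = 0.

q = 0, x = 12, y = 39, c = 6, m = 20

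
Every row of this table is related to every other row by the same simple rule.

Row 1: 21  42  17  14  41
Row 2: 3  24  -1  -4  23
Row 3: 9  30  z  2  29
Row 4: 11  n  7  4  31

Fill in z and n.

The difference between any two rows is the same in every column — this is an addition table with the headers hidden.
Row 3 minus row 1 is 2 − 14 = -12, so its entry in column 3 is 17 + (-12) = 5.
Row 4 minus row 1 is 4 − 14 = -10, so its entry in column 2 is 42 + (-10) = 32.

z = 5, n = 32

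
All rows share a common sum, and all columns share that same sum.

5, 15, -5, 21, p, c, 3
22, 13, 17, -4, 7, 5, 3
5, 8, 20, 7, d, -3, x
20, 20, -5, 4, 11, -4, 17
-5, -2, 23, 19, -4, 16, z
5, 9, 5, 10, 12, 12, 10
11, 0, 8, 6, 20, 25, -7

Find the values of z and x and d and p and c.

Rows 2 and 4 both sum to 63, so that's the common total.
Row 5: -5 − 2 + 23 + 19 − 4 + 16 = 47, so its missing entry is 63 − 47 = 16.
Column 7: 3 + 3 + 17 + 16 + 10 − 7 = 42, so its missing entry is 63 − 42 = 21.
Row 3: 5 + 8 + 20 + 7 − 3 + 21 = 58, so its missing entry is 63 − 58 = 5.
Column 5: 7 + 5 + 11 − 4 + 12 + 20 = 51, so its missing entry is 63 − 51 = 12.
Row 1: 5 + 15 − 5 + 21 + 12 + 3 = 51, so its missing entry is 63 − 51 = 12.

z = 16, x = 21, d = 5, p = 12, c = 12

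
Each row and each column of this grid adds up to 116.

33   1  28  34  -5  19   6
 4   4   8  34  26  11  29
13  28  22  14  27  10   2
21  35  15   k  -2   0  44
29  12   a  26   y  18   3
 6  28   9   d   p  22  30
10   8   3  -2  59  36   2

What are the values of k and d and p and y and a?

k = 3, d = 7, p = 14, y = -3, a = 31

The known cells in column 3 total 85, leaving 116 − 85 = 31 for the blank.
The known cells in row 5 total 119, leaving 116 − 119 = -3 for the blank.
The known cells in column 5 total 102, leaving 116 − 102 = 14 for the blank.
The known cells in row 4 total 113, leaving 116 − 113 = 3 for the blank.
The known cells in row 6 total 109, leaving 116 − 109 = 7 for the blank.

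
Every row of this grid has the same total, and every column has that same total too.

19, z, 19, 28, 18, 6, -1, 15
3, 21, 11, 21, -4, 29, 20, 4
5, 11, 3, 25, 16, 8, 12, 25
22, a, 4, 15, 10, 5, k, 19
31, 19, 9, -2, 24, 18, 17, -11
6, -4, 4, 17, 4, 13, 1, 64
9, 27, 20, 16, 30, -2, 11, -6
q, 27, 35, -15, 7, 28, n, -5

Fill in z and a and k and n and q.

z = 1, a = 3, k = 27, n = 18, q = 10

Rows 2 and 3 both sum to 105, so that's the common total.
Row 1: 19 + 19 + 28 + 18 + 6 − 1 + 15 = 104, so its missing entry is 105 − 104 = 1.
Column 2: 1 + 21 + 11 + 19 − 4 + 27 + 27 = 102, so its missing entry is 105 − 102 = 3.
Column 1: 19 + 3 + 5 + 22 + 31 + 6 + 9 = 95, so its missing entry is 105 − 95 = 10.
Row 8: 10 + 27 + 35 − 15 + 7 + 28 − 5 = 87, so its missing entry is 105 − 87 = 18.
Row 4: 22 + 3 + 4 + 15 + 10 + 5 + 19 = 78, so its missing entry is 105 − 78 = 27.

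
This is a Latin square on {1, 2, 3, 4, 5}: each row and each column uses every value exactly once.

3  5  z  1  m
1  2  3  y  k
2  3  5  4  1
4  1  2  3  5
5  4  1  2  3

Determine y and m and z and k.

At (row 1, col 3): column 3 already has {1, 2, 3, 5}, so the value is 4.
For row 2, column 4: column 4 already has {1, 2, 3, 4}; that leaves 5.
For row 2, column 5: row 2 already has {1, 2, 3, 5}; that leaves 4.
At (row 1, col 5): row 1 already has {1, 3, 4, 5}, so the value is 2.

y = 5, m = 2, z = 4, k = 4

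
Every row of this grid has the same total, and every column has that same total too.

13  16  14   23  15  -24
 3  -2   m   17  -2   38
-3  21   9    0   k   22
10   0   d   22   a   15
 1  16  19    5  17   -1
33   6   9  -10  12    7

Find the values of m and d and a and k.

Rows 1 and 5 both sum to 57, so that's the common total.
Row 2: 3 − 2 + 17 − 2 + 38 = 54, so its missing entry is 57 − 54 = 3.
Column 3: 14 + 3 + 9 + 19 + 9 = 54, so its missing entry is 57 − 54 = 3.
Row 4: 10 + 0 + 3 + 22 + 15 = 50, so its missing entry is 57 − 50 = 7.
Row 3: -3 + 21 + 9 + 0 + 22 = 49, so its missing entry is 57 − 49 = 8.

m = 3, d = 3, a = 7, k = 8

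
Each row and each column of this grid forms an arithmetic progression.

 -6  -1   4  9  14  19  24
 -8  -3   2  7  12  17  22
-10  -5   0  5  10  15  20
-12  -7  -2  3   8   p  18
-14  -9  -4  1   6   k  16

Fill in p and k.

p = 13, k = 11

Along each row the entries change by 5 per step; down each column they change by -2.
Row 4: from -12 at column 1, stepping by 5 to column 6 gives 13.
Row 5: from -14 at column 1, stepping by 5 to column 6 gives 11.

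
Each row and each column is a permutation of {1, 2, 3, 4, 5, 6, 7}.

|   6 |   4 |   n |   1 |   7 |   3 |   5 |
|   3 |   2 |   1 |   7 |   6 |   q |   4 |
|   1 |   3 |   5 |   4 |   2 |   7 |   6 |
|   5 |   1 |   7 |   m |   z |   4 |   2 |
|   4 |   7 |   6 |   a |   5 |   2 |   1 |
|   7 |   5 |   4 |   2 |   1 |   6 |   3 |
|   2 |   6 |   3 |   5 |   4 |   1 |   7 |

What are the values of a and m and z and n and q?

a = 3, m = 6, z = 3, n = 2, q = 5

Cell (4,5): column 5 already has {1, 2, 4, 5, 6, 7} → 3.
For row 2, column 6: row 2 already has {1, 2, 3, 4, 6, 7}; that leaves 5.
Cell (5,4): row 5 already has {1, 2, 4, 5, 6, 7} → 3.
For row 1, column 3: row 1 already has {1, 3, 4, 5, 6, 7}; that leaves 2.
Cell (4,4): row 4 already has {1, 2, 3, 4, 5, 7} → 6.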